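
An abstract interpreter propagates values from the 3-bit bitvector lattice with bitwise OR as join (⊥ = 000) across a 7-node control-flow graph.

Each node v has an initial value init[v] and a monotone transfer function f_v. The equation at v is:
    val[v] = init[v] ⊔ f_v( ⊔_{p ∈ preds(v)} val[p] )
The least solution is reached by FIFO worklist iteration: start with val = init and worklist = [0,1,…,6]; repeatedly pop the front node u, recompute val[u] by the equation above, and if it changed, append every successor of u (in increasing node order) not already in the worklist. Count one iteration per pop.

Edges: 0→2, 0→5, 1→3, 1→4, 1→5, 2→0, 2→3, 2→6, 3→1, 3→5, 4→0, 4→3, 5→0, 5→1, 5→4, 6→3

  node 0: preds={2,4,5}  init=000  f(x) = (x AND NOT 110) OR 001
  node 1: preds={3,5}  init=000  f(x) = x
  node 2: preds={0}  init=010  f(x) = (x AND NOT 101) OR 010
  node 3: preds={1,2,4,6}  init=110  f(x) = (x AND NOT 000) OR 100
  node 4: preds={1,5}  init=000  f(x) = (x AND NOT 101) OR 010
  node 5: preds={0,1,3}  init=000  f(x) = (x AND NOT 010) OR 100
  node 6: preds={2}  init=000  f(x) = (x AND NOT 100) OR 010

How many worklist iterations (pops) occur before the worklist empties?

14

Trace (14 dequeues):
  [1] u=0 | in 010 | out 001 | prev 000 | push {}
  [2] u=1 | in 110 | out 110 | prev 000 | push {}
  [3] u=2 | in 001 | out 010 | ==
  [4] u=3 | in 110 | out 110 | ==
  [5] u=4 | in 110 | out 010 | prev 000 | push {0,3}
  [6] u=5 | in 111 | out 101 | prev 000 | push {1,4}
  [7] u=6 | in 010 | out 010 | prev 000 | push {}
  [8] u=0 | in 111 | out 001 | ==
  [9] u=3 | in 110 | out 110 | ==
  [10] u=1 | in 111 | out 111 | prev 110 | push {3,5}
  [11] u=4 | in 111 | out 010 | ==
  [12] u=3 | in 111 | out 111 | prev 110 | push {1}
  [13] u=5 | in 111 | out 101 | ==
  [14] u=1 | in 111 | out 111 | ==

Converged values:
  [0] 001
  [1] 111
  [2] 010
  [3] 111
  [4] 010
  [5] 101
  [6] 010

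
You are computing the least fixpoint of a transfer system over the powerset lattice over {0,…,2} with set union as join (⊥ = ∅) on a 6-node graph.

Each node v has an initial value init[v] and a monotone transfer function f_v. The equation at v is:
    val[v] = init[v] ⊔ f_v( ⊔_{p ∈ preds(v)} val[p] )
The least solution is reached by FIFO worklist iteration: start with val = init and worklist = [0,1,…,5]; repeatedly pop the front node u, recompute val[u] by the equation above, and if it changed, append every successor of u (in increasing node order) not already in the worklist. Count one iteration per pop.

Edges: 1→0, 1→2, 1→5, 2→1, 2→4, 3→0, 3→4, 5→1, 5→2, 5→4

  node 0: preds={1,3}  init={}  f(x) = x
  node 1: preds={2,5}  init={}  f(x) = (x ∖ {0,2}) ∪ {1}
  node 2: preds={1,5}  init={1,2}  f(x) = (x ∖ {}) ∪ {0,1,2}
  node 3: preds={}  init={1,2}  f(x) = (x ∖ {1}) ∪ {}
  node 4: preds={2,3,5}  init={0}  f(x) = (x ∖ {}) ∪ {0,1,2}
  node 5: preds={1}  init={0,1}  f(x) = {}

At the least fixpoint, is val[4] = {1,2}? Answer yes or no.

no

Trace (8 dequeues):
  [1] u=0 | in {1,2} | out {1,2} | prev {} | push {}
  [2] u=1 | in {0,1,2} | out {1} | prev {} | push {0}
  [3] u=2 | in {0,1} | out {0,1,2} | prev {1,2} | push {1}
  [4] u=3 | in {} | out {1,2} | ==
  [5] u=4 | in {0,1,2} | out {0,1,2} | prev {0} | push {}
  [6] u=5 | in {1} | out {0,1} | ==
  [7] u=0 | in {1,2} | out {1,2} | ==
  [8] u=1 | in {0,1,2} | out {1} | ==

Converged values:
  [0] {1,2}
  [1] {1}
  [2] {0,1,2}
  [3] {1,2}
  [4] {0,1,2}
  [5] {0,1}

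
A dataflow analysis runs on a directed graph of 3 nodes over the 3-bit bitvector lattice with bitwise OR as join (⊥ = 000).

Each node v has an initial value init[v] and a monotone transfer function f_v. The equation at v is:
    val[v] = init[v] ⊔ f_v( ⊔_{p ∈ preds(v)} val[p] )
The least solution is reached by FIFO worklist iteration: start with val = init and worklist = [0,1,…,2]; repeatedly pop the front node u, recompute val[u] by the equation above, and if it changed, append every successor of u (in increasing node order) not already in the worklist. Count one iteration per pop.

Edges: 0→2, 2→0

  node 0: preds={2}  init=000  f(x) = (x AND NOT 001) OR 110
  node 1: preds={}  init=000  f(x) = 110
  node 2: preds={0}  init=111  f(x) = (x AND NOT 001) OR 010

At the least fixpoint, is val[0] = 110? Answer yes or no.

yes

Worklist (3 pops):
  #1 pop 0: in=111 → 110 (was 000); enqueue []
  #2 pop 1: in=000 → 110 (was 000); enqueue []
  #3 pop 2: in=110 → 111 (no change)

Fixpoint:
  val[0] = 110
  val[1] = 110
  val[2] = 111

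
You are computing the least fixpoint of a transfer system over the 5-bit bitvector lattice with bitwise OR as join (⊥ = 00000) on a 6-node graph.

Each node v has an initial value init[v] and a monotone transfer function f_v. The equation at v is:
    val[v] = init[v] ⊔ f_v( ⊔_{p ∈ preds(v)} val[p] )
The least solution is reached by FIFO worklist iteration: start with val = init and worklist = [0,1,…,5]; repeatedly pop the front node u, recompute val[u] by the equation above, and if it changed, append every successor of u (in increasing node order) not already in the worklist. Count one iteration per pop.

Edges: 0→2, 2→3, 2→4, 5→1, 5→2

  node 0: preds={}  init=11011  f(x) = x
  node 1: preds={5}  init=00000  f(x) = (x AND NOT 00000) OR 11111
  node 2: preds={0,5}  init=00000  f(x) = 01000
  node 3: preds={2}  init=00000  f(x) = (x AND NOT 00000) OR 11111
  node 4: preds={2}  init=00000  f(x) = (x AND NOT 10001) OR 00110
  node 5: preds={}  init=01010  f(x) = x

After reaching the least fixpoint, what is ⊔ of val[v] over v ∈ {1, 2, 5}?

11111

Iteration log — 6 steps:
  step 1. node 0  ⊔preds=00000  new=11011  stable
  step 2. node 1  ⊔preds=01010  new=11111  old=00000  +wl: 
  step 3. node 2  ⊔preds=11011  new=01000  old=00000  +wl: 
  step 4. node 3  ⊔preds=01000  new=11111  old=00000  +wl: 
  step 5. node 4  ⊔preds=01000  new=01110  old=00000  +wl: 
  step 6. node 5  ⊔preds=00000  new=01010  stable

Least fixpoint reached:
  node 0: 11011
  node 1: 11111
  node 2: 01000
  node 3: 11111
  node 4: 01110
  node 5: 01010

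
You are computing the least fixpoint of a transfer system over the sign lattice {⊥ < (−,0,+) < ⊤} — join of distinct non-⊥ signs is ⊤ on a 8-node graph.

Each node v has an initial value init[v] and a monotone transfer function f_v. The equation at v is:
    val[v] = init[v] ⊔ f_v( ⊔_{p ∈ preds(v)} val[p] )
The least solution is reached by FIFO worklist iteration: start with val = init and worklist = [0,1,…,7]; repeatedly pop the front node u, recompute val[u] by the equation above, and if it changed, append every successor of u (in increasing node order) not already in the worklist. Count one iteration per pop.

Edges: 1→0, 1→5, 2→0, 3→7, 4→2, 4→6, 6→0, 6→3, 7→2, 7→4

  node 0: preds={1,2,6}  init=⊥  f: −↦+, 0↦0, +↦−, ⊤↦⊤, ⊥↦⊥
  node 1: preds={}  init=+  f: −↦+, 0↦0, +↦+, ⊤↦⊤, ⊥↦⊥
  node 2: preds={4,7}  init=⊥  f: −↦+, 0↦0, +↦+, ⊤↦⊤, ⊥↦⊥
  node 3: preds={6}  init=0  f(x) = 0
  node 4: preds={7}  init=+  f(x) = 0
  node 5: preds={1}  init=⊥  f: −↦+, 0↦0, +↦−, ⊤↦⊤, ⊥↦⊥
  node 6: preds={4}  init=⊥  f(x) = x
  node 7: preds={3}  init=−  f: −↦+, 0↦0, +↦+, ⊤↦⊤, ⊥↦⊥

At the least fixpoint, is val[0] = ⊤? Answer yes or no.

yes

Iteration log — 12 steps:
  step 1. node 0  ⊔preds=+  new=−  old=⊥  +wl: 
  step 2. node 1  ⊔preds=⊥  new=+  stable
  step 3. node 2  ⊔preds=⊤  new=⊤  old=⊥  +wl: 0
  step 4. node 3  ⊔preds=⊥  new=0  stable
  step 5. node 4  ⊔preds=−  new=⊤  old=+  +wl: 2
  step 6. node 5  ⊔preds=+  new=−  old=⊥  +wl: 
  step 7. node 6  ⊔preds=⊤  new=⊤  old=⊥  +wl: 3
  step 8. node 7  ⊔preds=0  new=⊤  old=−  +wl: 4
  step 9. node 0  ⊔preds=⊤  new=⊤  old=−  +wl: 
  step 10. node 2  ⊔preds=⊤  new=⊤  stable
  step 11. node 3  ⊔preds=⊤  new=0  stable
  step 12. node 4  ⊔preds=⊤  new=⊤  stable

Least fixpoint reached:
  node 0: ⊤
  node 1: +
  node 2: ⊤
  node 3: 0
  node 4: ⊤
  node 5: −
  node 6: ⊤
  node 7: ⊤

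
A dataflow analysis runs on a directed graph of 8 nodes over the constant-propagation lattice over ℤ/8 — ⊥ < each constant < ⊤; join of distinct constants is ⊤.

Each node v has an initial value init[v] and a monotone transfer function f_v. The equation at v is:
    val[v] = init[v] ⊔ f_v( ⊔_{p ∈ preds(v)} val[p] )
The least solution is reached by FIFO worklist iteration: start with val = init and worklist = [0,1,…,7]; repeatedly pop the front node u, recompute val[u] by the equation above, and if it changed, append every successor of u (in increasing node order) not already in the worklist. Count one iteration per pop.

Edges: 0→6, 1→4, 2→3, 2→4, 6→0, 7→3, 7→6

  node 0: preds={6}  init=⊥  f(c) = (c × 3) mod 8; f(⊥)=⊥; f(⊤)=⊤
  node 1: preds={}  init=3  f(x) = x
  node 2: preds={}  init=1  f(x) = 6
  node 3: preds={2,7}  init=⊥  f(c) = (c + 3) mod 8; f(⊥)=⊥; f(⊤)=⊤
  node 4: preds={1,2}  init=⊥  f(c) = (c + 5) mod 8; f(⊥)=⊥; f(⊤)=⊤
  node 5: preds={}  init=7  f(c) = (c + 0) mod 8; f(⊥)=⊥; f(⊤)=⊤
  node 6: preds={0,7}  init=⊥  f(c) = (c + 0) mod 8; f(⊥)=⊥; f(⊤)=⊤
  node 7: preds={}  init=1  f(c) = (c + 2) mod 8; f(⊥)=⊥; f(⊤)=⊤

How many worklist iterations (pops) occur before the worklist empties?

12

Worklist (12 pops):
  #1 pop 0: in=⊥ → ⊥ (no change)
  #2 pop 1: in=⊥ → 3 (no change)
  #3 pop 2: in=⊥ → ⊤ (was 1); enqueue []
  #4 pop 3: in=⊤ → ⊤ (was ⊥); enqueue []
  #5 pop 4: in=⊤ → ⊤ (was ⊥); enqueue []
  #6 pop 5: in=⊥ → 7 (no change)
  #7 pop 6: in=1 → 1 (was ⊥); enqueue [0]
  #8 pop 7: in=⊥ → 1 (no change)
  #9 pop 0: in=1 → 3 (was ⊥); enqueue [6]
  #10 pop 6: in=⊤ → ⊤ (was 1); enqueue [0]
  #11 pop 0: in=⊤ → ⊤ (was 3); enqueue [6]
  #12 pop 6: in=⊤ → ⊤ (no change)

Fixpoint:
  val[0] = ⊤
  val[1] = 3
  val[2] = ⊤
  val[3] = ⊤
  val[4] = ⊤
  val[5] = 7
  val[6] = ⊤
  val[7] = 1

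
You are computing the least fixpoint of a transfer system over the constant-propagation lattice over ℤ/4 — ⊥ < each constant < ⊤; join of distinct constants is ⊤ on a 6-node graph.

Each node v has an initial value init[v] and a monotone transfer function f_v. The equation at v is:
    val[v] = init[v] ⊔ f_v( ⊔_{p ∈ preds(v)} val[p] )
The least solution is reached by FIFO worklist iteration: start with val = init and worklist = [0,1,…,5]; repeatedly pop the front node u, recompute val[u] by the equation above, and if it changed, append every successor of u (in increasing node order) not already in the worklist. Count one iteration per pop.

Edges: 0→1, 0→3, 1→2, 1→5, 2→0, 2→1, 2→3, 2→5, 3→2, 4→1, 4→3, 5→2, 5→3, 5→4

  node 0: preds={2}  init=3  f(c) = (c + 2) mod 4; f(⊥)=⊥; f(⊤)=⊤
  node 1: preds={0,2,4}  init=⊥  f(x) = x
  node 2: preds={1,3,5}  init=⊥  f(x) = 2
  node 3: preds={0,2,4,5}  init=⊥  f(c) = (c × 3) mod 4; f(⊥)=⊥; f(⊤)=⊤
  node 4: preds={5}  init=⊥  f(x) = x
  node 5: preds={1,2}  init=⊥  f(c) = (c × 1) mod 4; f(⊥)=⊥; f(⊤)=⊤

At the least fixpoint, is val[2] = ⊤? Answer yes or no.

no

Trace (14 dequeues):
  [1] u=0 | in ⊥ | out 3 | ==
  [2] u=1 | in 3 | out 3 | prev ⊥ | push {}
  [3] u=2 | in 3 | out 2 | prev ⊥ | push {0,1}
  [4] u=3 | in ⊤ | out ⊤ | prev ⊥ | push {2}
  [5] u=4 | in ⊥ | out ⊥ | ==
  [6] u=5 | in ⊤ | out ⊤ | prev ⊥ | push {3,4}
  [7] u=0 | in 2 | out ⊤ | prev 3 | push {}
  [8] u=1 | in ⊤ | out ⊤ | prev 3 | push {5}
  [9] u=2 | in ⊤ | out 2 | ==
  [10] u=3 | in ⊤ | out ⊤ | ==
  [11] u=4 | in ⊤ | out ⊤ | prev ⊥ | push {1,3}
  [12] u=5 | in ⊤ | out ⊤ | ==
  [13] u=1 | in ⊤ | out ⊤ | ==
  [14] u=3 | in ⊤ | out ⊤ | ==

Converged values:
  [0] ⊤
  [1] ⊤
  [2] 2
  [3] ⊤
  [4] ⊤
  [5] ⊤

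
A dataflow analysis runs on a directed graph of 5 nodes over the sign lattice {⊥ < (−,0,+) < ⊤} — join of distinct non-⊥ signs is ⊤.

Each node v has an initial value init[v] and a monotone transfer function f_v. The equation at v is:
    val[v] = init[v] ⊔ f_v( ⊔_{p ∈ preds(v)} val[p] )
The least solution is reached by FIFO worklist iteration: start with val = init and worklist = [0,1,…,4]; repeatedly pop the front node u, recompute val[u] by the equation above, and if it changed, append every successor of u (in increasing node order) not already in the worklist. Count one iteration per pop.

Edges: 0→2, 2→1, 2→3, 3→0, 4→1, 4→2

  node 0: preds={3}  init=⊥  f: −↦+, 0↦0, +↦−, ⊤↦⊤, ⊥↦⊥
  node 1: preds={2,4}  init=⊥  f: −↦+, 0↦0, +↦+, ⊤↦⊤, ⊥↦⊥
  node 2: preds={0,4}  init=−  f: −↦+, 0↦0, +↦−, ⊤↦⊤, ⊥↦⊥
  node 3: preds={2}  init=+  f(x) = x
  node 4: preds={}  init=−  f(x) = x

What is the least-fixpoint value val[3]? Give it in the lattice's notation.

Iteration log — 8 steps:
  step 1. node 0  ⊔preds=+  new=−  old=⊥  +wl: 
  step 2. node 1  ⊔preds=−  new=+  old=⊥  +wl: 
  step 3. node 2  ⊔preds=−  new=⊤  old=−  +wl: 1
  step 4. node 3  ⊔preds=⊤  new=⊤  old=+  +wl: 0
  step 5. node 4  ⊔preds=⊥  new=−  stable
  step 6. node 1  ⊔preds=⊤  new=⊤  old=+  +wl: 
  step 7. node 0  ⊔preds=⊤  new=⊤  old=−  +wl: 2
  step 8. node 2  ⊔preds=⊤  new=⊤  stable

Least fixpoint reached:
  node 0: ⊤
  node 1: ⊤
  node 2: ⊤
  node 3: ⊤
  node 4: −

⊤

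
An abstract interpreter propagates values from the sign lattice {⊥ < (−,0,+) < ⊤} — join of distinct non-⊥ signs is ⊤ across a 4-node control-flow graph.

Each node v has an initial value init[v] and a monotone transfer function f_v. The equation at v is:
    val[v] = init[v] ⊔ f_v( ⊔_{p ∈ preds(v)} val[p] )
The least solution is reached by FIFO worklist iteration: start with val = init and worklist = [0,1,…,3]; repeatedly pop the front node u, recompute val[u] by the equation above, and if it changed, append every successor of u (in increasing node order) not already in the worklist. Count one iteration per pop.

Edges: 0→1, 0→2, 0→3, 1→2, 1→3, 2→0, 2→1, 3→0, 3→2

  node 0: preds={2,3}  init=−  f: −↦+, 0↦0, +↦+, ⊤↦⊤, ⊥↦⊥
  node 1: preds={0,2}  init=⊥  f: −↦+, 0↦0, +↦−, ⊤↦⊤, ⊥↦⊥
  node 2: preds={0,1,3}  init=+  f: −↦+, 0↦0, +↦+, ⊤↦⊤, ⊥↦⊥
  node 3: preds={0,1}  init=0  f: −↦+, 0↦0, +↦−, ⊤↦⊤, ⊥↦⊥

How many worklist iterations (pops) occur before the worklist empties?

7

Iteration log — 7 steps:
  step 1. node 0  ⊔preds=⊤  new=⊤  old=−  +wl: 
  step 2. node 1  ⊔preds=⊤  new=⊤  old=⊥  +wl: 
  step 3. node 2  ⊔preds=⊤  new=⊤  old=+  +wl: 0,1
  step 4. node 3  ⊔preds=⊤  new=⊤  old=0  +wl: 2
  step 5. node 0  ⊔preds=⊤  new=⊤  stable
  step 6. node 1  ⊔preds=⊤  new=⊤  stable
  step 7. node 2  ⊔preds=⊤  new=⊤  stable

Least fixpoint reached:
  node 0: ⊤
  node 1: ⊤
  node 2: ⊤
  node 3: ⊤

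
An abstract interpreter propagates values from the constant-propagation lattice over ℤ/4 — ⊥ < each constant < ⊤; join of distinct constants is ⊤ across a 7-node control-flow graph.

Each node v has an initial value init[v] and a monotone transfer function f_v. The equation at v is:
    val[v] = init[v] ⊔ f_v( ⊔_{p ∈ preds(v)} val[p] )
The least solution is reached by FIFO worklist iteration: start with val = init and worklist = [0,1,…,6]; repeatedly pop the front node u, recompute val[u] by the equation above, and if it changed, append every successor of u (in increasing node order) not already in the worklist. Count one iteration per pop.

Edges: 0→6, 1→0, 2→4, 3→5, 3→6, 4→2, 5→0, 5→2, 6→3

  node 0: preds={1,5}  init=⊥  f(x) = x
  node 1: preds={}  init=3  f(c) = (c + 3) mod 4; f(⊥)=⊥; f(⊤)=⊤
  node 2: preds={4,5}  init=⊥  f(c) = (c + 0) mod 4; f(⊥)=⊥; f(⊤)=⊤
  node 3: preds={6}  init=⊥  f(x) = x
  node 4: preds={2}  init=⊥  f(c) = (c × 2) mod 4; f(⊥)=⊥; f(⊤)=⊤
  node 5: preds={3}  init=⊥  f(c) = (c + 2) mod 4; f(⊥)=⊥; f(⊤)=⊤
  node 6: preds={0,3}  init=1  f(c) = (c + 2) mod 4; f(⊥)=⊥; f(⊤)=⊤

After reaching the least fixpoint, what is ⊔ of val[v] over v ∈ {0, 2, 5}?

⊤

Worklist (18 pops):
  #1 pop 0: in=3 → 3 (was ⊥); enqueue []
  #2 pop 1: in=⊥ → 3 (no change)
  #3 pop 2: in=⊥ → ⊥ (no change)
  #4 pop 3: in=1 → 1 (was ⊥); enqueue []
  #5 pop 4: in=⊥ → ⊥ (no change)
  #6 pop 5: in=1 → 3 (was ⊥); enqueue [0,2]
  #7 pop 6: in=⊤ → ⊤ (was 1); enqueue [3]
  #8 pop 0: in=3 → 3 (no change)
  #9 pop 2: in=3 → 3 (was ⊥); enqueue [4]
  #10 pop 3: in=⊤ → ⊤ (was 1); enqueue [5,6]
  #11 pop 4: in=3 → 2 (was ⊥); enqueue [2]
  #12 pop 5: in=⊤ → ⊤ (was 3); enqueue [0]
  #13 pop 6: in=⊤ → ⊤ (no change)
  #14 pop 2: in=⊤ → ⊤ (was 3); enqueue [4]
  #15 pop 0: in=⊤ → ⊤ (was 3); enqueue [6]
  #16 pop 4: in=⊤ → ⊤ (was 2); enqueue [2]
  #17 pop 6: in=⊤ → ⊤ (no change)
  #18 pop 2: in=⊤ → ⊤ (no change)

Fixpoint:
  val[0] = ⊤
  val[1] = 3
  val[2] = ⊤
  val[3] = ⊤
  val[4] = ⊤
  val[5] = ⊤
  val[6] = ⊤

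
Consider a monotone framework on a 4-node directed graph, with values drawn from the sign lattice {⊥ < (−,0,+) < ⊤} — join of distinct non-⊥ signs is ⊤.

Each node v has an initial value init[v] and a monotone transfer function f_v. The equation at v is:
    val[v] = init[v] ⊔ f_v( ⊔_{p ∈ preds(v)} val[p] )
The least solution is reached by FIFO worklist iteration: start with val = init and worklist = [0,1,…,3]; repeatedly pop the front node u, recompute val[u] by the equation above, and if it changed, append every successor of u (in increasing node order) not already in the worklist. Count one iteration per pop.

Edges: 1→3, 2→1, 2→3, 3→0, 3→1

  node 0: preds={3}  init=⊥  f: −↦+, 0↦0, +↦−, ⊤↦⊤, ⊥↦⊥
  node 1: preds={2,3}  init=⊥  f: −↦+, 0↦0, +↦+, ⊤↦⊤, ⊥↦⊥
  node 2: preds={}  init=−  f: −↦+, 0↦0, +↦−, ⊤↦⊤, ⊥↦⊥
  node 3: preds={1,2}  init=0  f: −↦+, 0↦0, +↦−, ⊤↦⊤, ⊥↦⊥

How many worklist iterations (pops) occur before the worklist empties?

6

Iteration log — 6 steps:
  step 1. node 0  ⊔preds=0  new=0  old=⊥  +wl: 
  step 2. node 1  ⊔preds=⊤  new=⊤  old=⊥  +wl: 
  step 3. node 2  ⊔preds=⊥  new=−  stable
  step 4. node 3  ⊔preds=⊤  new=⊤  old=0  +wl: 0,1
  step 5. node 0  ⊔preds=⊤  new=⊤  old=0  +wl: 
  step 6. node 1  ⊔preds=⊤  new=⊤  stable

Least fixpoint reached:
  node 0: ⊤
  node 1: ⊤
  node 2: −
  node 3: ⊤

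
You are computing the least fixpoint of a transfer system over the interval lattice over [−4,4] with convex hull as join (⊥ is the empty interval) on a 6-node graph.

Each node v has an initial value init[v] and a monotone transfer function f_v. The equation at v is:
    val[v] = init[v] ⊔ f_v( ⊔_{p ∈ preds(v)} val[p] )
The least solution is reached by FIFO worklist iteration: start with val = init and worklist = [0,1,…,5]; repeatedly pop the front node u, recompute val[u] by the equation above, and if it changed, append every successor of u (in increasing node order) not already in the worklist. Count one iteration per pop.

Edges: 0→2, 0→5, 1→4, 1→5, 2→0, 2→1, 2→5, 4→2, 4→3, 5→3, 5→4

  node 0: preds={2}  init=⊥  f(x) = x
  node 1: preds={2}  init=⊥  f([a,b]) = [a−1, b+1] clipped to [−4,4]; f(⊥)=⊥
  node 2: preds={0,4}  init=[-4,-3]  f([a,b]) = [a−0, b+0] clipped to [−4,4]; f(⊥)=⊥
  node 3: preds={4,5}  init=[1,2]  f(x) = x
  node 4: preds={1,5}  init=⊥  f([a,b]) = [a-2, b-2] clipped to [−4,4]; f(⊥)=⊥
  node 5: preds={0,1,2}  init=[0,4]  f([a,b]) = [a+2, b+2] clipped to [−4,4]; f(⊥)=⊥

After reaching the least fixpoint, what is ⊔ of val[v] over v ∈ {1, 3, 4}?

[-4,4]

Worklist (14 pops):
  #1 pop 0: in=[-4,-3] → [-4,-3] (was ⊥); enqueue []
  #2 pop 1: in=[-4,-3] → [-4,-2] (was ⊥); enqueue []
  #3 pop 2: in=[-4,-3] → [-4,-3] (no change)
  #4 pop 3: in=[0,4] → [0,4] (was [1,2]); enqueue []
  #5 pop 4: in=[-4,4] → [-4,2] (was ⊥); enqueue [2,3]
  #6 pop 5: in=[-4,-2] → [-2,4] (was [0,4]); enqueue [4]
  #7 pop 2: in=[-4,2] → [-4,2] (was [-4,-3]); enqueue [0,1,5]
  #8 pop 3: in=[-4,4] → [-4,4] (was [0,4]); enqueue []
  #9 pop 4: in=[-4,4] → [-4,2] (no change)
  #10 pop 0: in=[-4,2] → [-4,2] (was [-4,-3]); enqueue [2]
  #11 pop 1: in=[-4,2] → [-4,3] (was [-4,-2]); enqueue [4]
  #12 pop 5: in=[-4,3] → [-2,4] (no change)
  #13 pop 2: in=[-4,2] → [-4,2] (no change)
  #14 pop 4: in=[-4,4] → [-4,2] (no change)

Fixpoint:
  val[0] = [-4,2]
  val[1] = [-4,3]
  val[2] = [-4,2]
  val[3] = [-4,4]
  val[4] = [-4,2]
  val[5] = [-2,4]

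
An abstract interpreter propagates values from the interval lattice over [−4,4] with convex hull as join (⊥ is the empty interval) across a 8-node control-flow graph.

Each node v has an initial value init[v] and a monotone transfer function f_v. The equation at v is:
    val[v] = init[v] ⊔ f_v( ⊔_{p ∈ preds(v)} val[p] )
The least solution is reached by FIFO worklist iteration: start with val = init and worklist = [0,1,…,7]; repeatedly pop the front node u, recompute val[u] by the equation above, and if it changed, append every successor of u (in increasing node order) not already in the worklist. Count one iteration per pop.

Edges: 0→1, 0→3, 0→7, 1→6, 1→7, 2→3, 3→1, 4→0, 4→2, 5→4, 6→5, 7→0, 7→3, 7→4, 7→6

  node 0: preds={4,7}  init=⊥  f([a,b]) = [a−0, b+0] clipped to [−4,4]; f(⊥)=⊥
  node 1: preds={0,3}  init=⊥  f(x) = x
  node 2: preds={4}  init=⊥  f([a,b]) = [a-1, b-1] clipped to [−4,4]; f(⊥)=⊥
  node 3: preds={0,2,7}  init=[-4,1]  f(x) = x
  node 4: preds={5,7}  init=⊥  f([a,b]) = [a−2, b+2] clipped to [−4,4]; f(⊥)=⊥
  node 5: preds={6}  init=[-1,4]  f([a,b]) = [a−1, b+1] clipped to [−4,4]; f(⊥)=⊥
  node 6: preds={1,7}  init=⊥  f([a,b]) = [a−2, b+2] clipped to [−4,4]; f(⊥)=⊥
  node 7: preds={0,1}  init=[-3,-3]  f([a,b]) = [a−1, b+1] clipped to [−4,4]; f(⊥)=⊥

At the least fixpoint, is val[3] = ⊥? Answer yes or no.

Worklist (21 pops):
  #1 pop 0: in=[-3,-3] → [-3,-3] (was ⊥); enqueue []
  #2 pop 1: in=[-4,1] → [-4,1] (was ⊥); enqueue []
  #3 pop 2: in=⊥ → ⊥ (no change)
  #4 pop 3: in=[-3,-3] → [-4,1] (no change)
  #5 pop 4: in=[-3,4] → [-4,4] (was ⊥); enqueue [0,2]
  #6 pop 5: in=⊥ → [-1,4] (no change)
  #7 pop 6: in=[-4,1] → [-4,3] (was ⊥); enqueue [5]
  #8 pop 7: in=[-4,1] → [-4,2] (was [-3,-3]); enqueue [3,4,6]
  #9 pop 0: in=[-4,4] → [-4,4] (was [-3,-3]); enqueue [1,7]
  #10 pop 2: in=[-4,4] → [-4,3] (was ⊥); enqueue []
  #11 pop 5: in=[-4,3] → [-4,4] (was [-1,4]); enqueue []
  #12 pop 3: in=[-4,4] → [-4,4] (was [-4,1]); enqueue []
  #13 pop 4: in=[-4,4] → [-4,4] (no change)
  #14 pop 6: in=[-4,2] → [-4,4] (was [-4,3]); enqueue [5]
  #15 pop 1: in=[-4,4] → [-4,4] (was [-4,1]); enqueue [6]
  #16 pop 7: in=[-4,4] → [-4,4] (was [-4,2]); enqueue [0,3,4]
  #17 pop 5: in=[-4,4] → [-4,4] (no change)
  #18 pop 6: in=[-4,4] → [-4,4] (no change)
  #19 pop 0: in=[-4,4] → [-4,4] (no change)
  #20 pop 3: in=[-4,4] → [-4,4] (no change)
  #21 pop 4: in=[-4,4] → [-4,4] (no change)

Fixpoint:
  val[0] = [-4,4]
  val[1] = [-4,4]
  val[2] = [-4,3]
  val[3] = [-4,4]
  val[4] = [-4,4]
  val[5] = [-4,4]
  val[6] = [-4,4]
  val[7] = [-4,4]

no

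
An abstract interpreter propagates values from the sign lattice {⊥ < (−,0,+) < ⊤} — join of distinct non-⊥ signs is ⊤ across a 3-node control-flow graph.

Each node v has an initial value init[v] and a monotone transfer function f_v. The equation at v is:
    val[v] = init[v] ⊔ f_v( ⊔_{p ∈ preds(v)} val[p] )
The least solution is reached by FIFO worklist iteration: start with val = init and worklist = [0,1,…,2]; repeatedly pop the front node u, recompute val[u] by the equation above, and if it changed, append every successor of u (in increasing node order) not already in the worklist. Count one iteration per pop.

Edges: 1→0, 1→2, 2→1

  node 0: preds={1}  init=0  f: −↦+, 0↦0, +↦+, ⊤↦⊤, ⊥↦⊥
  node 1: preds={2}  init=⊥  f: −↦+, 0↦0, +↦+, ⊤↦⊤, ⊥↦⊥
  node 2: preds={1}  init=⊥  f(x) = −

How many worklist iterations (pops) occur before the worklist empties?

Trace (6 dequeues):
  [1] u=0 | in ⊥ | out 0 | ==
  [2] u=1 | in ⊥ | out ⊥ | ==
  [3] u=2 | in ⊥ | out − | prev ⊥ | push {1}
  [4] u=1 | in − | out + | prev ⊥ | push {0,2}
  [5] u=0 | in + | out ⊤ | prev 0 | push {}
  [6] u=2 | in + | out − | ==

Converged values:
  [0] ⊤
  [1] +
  [2] −

6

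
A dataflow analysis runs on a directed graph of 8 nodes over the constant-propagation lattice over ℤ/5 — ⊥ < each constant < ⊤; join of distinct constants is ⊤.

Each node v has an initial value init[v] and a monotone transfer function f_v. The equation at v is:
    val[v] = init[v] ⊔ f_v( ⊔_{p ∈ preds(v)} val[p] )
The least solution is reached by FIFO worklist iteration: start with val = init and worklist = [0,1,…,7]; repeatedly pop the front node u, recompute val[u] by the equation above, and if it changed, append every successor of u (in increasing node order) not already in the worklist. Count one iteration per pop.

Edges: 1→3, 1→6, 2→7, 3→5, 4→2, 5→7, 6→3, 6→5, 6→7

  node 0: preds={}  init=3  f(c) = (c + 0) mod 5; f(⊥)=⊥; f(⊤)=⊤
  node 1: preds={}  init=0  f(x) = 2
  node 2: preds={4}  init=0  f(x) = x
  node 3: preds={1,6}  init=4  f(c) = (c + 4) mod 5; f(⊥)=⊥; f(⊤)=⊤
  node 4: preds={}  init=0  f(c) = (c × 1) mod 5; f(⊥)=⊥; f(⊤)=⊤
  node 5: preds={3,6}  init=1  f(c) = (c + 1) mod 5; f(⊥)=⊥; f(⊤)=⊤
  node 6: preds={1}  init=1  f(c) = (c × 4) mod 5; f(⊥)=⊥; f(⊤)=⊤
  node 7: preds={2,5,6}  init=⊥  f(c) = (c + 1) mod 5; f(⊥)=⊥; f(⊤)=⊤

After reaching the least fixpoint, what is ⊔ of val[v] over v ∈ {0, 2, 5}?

Trace (10 dequeues):
  [1] u=0 | in ⊥ | out 3 | ==
  [2] u=1 | in ⊥ | out ⊤ | prev 0 | push {}
  [3] u=2 | in 0 | out 0 | ==
  [4] u=3 | in ⊤ | out ⊤ | prev 4 | push {}
  [5] u=4 | in ⊥ | out 0 | ==
  [6] u=5 | in ⊤ | out ⊤ | prev 1 | push {}
  [7] u=6 | in ⊤ | out ⊤ | prev 1 | push {3,5}
  [8] u=7 | in ⊤ | out ⊤ | prev ⊥ | push {}
  [9] u=3 | in ⊤ | out ⊤ | ==
  [10] u=5 | in ⊤ | out ⊤ | ==

Converged values:
  [0] 3
  [1] ⊤
  [2] 0
  [3] ⊤
  [4] 0
  [5] ⊤
  [6] ⊤
  [7] ⊤

⊤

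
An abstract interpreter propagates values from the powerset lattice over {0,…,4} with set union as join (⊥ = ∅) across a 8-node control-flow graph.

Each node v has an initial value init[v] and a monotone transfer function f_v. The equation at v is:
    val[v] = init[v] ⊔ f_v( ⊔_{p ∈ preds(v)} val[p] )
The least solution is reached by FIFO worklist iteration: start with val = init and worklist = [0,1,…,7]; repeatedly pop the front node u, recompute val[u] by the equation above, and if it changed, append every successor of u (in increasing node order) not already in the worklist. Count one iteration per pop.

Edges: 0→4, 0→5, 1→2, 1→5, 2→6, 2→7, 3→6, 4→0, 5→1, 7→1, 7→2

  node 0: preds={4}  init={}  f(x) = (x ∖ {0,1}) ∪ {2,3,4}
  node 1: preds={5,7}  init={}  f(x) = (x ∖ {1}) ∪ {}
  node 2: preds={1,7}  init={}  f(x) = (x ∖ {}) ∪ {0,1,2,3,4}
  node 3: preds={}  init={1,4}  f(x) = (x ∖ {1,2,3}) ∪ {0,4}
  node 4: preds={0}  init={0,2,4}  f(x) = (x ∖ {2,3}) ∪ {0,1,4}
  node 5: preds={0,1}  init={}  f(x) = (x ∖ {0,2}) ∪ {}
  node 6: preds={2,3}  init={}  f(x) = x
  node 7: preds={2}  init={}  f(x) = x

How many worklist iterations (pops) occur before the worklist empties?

Worklist (12 pops):
  #1 pop 0: in={0,2,4} → {2,3,4} (was {}); enqueue []
  #2 pop 1: in={} → {} (no change)
  #3 pop 2: in={} → {0,1,2,3,4} (was {}); enqueue []
  #4 pop 3: in={} → {0,1,4} (was {1,4}); enqueue []
  #5 pop 4: in={2,3,4} → {0,1,2,4} (was {0,2,4}); enqueue [0]
  #6 pop 5: in={2,3,4} → {3,4} (was {}); enqueue [1]
  #7 pop 6: in={0,1,2,3,4} → {0,1,2,3,4} (was {}); enqueue []
  #8 pop 7: in={0,1,2,3,4} → {0,1,2,3,4} (was {}); enqueue [2]
  #9 pop 0: in={0,1,2,4} → {2,3,4} (no change)
  #10 pop 1: in={0,1,2,3,4} → {0,2,3,4} (was {}); enqueue [5]
  #11 pop 2: in={0,1,2,3,4} → {0,1,2,3,4} (no change)
  #12 pop 5: in={0,2,3,4} → {3,4} (no change)

Fixpoint:
  val[0] = {2,3,4}
  val[1] = {0,2,3,4}
  val[2] = {0,1,2,3,4}
  val[3] = {0,1,4}
  val[4] = {0,1,2,4}
  val[5] = {3,4}
  val[6] = {0,1,2,3,4}
  val[7] = {0,1,2,3,4}

12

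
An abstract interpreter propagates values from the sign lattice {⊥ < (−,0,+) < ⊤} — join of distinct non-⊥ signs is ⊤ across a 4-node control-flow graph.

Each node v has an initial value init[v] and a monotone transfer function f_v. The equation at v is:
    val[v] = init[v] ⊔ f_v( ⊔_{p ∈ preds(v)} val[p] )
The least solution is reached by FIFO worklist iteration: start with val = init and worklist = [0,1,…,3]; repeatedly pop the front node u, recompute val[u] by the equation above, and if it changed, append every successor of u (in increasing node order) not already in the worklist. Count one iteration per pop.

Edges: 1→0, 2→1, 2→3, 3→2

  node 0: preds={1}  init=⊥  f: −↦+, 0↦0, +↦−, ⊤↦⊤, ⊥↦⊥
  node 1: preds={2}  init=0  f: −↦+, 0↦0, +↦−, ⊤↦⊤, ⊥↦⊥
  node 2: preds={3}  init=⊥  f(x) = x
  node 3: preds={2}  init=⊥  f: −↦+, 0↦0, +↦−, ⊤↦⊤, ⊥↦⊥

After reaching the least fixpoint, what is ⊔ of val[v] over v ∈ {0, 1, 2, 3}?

0

Iteration log — 4 steps:
  step 1. node 0  ⊔preds=0  new=0  old=⊥  +wl: 
  step 2. node 1  ⊔preds=⊥  new=0  stable
  step 3. node 2  ⊔preds=⊥  new=⊥  stable
  step 4. node 3  ⊔preds=⊥  new=⊥  stable

Least fixpoint reached:
  node 0: 0
  node 1: 0
  node 2: ⊥
  node 3: ⊥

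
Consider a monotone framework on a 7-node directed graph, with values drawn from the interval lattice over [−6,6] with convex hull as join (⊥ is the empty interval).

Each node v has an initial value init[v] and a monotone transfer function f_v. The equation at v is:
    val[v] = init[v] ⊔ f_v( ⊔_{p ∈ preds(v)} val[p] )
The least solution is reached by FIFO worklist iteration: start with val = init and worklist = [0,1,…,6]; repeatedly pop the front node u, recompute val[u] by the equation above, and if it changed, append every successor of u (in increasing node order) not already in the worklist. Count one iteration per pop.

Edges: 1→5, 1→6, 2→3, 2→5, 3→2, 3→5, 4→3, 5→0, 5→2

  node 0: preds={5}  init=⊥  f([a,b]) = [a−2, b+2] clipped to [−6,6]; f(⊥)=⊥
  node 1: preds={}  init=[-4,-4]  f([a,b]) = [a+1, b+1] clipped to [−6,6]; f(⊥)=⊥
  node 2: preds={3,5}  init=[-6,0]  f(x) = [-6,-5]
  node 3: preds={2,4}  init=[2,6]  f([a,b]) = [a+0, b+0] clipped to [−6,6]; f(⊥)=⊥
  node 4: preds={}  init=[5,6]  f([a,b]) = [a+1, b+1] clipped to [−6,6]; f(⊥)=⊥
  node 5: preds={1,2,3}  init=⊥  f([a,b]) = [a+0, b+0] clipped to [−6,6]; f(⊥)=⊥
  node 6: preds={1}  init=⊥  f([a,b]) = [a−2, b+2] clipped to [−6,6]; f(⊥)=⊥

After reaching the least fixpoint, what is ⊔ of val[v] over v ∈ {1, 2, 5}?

[-6,6]

Iteration log — 9 steps:
  step 1. node 0  ⊔preds=⊥  new=⊥  stable
  step 2. node 1  ⊔preds=⊥  new=[-4,-4]  stable
  step 3. node 2  ⊔preds=[2,6]  new=[-6,0]  stable
  step 4. node 3  ⊔preds=[-6,6]  new=[-6,6]  old=[2,6]  +wl: 2
  step 5. node 4  ⊔preds=⊥  new=[5,6]  stable
  step 6. node 5  ⊔preds=[-6,6]  new=[-6,6]  old=⊥  +wl: 0
  step 7. node 6  ⊔preds=[-4,-4]  new=[-6,-2]  old=⊥  +wl: 
  step 8. node 2  ⊔preds=[-6,6]  new=[-6,0]  stable
  step 9. node 0  ⊔preds=[-6,6]  new=[-6,6]  old=⊥  +wl: 

Least fixpoint reached:
  node 0: [-6,6]
  node 1: [-4,-4]
  node 2: [-6,0]
  node 3: [-6,6]
  node 4: [5,6]
  node 5: [-6,6]
  node 6: [-6,-2]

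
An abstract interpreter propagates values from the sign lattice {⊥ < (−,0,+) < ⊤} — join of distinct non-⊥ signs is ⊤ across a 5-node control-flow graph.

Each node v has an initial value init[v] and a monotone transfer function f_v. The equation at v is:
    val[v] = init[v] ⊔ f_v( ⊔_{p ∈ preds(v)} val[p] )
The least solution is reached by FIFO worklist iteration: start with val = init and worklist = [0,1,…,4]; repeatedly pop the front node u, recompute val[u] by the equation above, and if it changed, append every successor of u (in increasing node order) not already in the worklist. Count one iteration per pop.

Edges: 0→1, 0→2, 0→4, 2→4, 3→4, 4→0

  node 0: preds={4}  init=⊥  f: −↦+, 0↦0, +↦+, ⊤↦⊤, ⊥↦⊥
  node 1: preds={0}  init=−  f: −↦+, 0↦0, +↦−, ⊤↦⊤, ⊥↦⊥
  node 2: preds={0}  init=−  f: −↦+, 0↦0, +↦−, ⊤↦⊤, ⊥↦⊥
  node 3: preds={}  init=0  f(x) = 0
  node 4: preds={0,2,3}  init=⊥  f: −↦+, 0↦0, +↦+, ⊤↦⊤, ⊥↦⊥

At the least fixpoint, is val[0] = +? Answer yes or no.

Worklist (9 pops):
  #1 pop 0: in=⊥ → ⊥ (no change)
  #2 pop 1: in=⊥ → − (no change)
  #3 pop 2: in=⊥ → − (no change)
  #4 pop 3: in=⊥ → 0 (no change)
  #5 pop 4: in=⊤ → ⊤ (was ⊥); enqueue [0]
  #6 pop 0: in=⊤ → ⊤ (was ⊥); enqueue [1,2,4]
  #7 pop 1: in=⊤ → ⊤ (was −); enqueue []
  #8 pop 2: in=⊤ → ⊤ (was −); enqueue []
  #9 pop 4: in=⊤ → ⊤ (no change)

Fixpoint:
  val[0] = ⊤
  val[1] = ⊤
  val[2] = ⊤
  val[3] = 0
  val[4] = ⊤

no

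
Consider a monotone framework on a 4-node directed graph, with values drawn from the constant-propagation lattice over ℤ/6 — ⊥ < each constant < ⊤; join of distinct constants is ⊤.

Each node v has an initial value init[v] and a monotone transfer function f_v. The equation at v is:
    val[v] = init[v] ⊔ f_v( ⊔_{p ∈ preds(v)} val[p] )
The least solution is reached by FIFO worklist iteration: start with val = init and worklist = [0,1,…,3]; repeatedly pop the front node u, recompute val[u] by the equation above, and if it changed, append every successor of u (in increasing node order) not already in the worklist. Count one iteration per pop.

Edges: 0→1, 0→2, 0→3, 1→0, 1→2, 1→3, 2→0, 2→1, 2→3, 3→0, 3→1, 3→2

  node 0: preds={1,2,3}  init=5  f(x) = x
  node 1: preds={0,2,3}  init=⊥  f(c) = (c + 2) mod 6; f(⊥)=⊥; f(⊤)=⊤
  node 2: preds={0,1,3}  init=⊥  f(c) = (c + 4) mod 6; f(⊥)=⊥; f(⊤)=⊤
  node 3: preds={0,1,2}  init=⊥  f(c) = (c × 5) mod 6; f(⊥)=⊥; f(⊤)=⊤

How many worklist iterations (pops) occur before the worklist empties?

9

Trace (9 dequeues):
  [1] u=0 | in ⊥ | out 5 | ==
  [2] u=1 | in 5 | out 1 | prev ⊥ | push {0}
  [3] u=2 | in ⊤ | out ⊤ | prev ⊥ | push {1}
  [4] u=3 | in ⊤ | out ⊤ | prev ⊥ | push {2}
  [5] u=0 | in ⊤ | out ⊤ | prev 5 | push {3}
  [6] u=1 | in ⊤ | out ⊤ | prev 1 | push {0}
  [7] u=2 | in ⊤ | out ⊤ | ==
  [8] u=3 | in ⊤ | out ⊤ | ==
  [9] u=0 | in ⊤ | out ⊤ | ==

Converged values:
  [0] ⊤
  [1] ⊤
  [2] ⊤
  [3] ⊤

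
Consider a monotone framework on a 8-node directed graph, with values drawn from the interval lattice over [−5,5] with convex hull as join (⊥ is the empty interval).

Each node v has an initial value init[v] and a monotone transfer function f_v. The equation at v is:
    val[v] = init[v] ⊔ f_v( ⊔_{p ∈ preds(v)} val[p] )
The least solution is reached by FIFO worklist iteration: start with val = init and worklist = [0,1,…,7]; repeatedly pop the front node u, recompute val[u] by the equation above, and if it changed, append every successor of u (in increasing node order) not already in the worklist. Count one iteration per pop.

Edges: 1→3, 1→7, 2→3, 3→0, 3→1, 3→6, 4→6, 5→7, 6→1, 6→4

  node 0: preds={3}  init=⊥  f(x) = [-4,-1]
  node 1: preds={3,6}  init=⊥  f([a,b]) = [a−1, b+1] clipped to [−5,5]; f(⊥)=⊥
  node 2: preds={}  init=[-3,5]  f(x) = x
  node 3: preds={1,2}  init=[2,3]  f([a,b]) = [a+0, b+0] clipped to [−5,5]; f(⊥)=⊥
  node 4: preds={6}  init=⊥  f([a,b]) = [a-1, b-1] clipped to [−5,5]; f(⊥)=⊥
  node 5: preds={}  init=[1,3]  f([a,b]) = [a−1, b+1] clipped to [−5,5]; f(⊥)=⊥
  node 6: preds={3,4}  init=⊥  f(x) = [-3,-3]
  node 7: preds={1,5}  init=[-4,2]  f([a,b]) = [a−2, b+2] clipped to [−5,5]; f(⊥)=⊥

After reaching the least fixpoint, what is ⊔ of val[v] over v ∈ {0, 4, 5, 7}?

Trace (21 dequeues):
  [1] u=0 | in [2,3] | out [-4,-1] | prev ⊥ | push {}
  [2] u=1 | in [2,3] | out [1,4] | prev ⊥ | push {}
  [3] u=2 | in ⊥ | out [-3,5] | ==
  [4] u=3 | in [-3,5] | out [-3,5] | prev [2,3] | push {0,1}
  [5] u=4 | in ⊥ | out ⊥ | ==
  [6] u=5 | in ⊥ | out [1,3] | ==
  [7] u=6 | in [-3,5] | out [-3,-3] | prev ⊥ | push {4}
  [8] u=7 | in [1,4] | out [-4,5] | prev [-4,2] | push {}
  [9] u=0 | in [-3,5] | out [-4,-1] | ==
  [10] u=1 | in [-3,5] | out [-4,5] | prev [1,4] | push {3,7}
  [11] u=4 | in [-3,-3] | out [-4,-4] | prev ⊥ | push {6}
  [12] u=3 | in [-4,5] | out [-4,5] | prev [-3,5] | push {0,1}
  [13] u=7 | in [-4,5] | out [-5,5] | prev [-4,5] | push {}
  [14] u=6 | in [-4,5] | out [-3,-3] | ==
  [15] u=0 | in [-4,5] | out [-4,-1] | ==
  [16] u=1 | in [-4,5] | out [-5,5] | prev [-4,5] | push {3,7}
  [17] u=3 | in [-5,5] | out [-5,5] | prev [-4,5] | push {0,1,6}
  [18] u=7 | in [-5,5] | out [-5,5] | ==
  [19] u=0 | in [-5,5] | out [-4,-1] | ==
  [20] u=1 | in [-5,5] | out [-5,5] | ==
  [21] u=6 | in [-5,5] | out [-3,-3] | ==

Converged values:
  [0] [-4,-1]
  [1] [-5,5]
  [2] [-3,5]
  [3] [-5,5]
  [4] [-4,-4]
  [5] [1,3]
  [6] [-3,-3]
  [7] [-5,5]

[-5,5]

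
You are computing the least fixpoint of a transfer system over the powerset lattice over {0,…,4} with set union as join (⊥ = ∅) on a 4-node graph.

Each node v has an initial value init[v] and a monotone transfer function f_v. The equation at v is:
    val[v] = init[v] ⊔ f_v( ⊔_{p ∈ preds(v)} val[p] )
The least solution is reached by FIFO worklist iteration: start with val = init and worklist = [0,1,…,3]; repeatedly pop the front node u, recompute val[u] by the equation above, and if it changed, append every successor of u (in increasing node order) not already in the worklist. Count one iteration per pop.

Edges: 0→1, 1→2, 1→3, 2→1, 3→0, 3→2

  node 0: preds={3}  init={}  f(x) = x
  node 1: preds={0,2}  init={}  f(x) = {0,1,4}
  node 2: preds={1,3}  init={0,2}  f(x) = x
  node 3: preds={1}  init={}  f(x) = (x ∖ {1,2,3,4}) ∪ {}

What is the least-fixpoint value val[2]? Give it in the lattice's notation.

Worklist (8 pops):
  #1 pop 0: in={} → {} (no change)
  #2 pop 1: in={0,2} → {0,1,4} (was {}); enqueue []
  #3 pop 2: in={0,1,4} → {0,1,2,4} (was {0,2}); enqueue [1]
  #4 pop 3: in={0,1,4} → {0} (was {}); enqueue [0,2]
  #5 pop 1: in={0,1,2,4} → {0,1,4} (no change)
  #6 pop 0: in={0} → {0} (was {}); enqueue [1]
  #7 pop 2: in={0,1,4} → {0,1,2,4} (no change)
  #8 pop 1: in={0,1,2,4} → {0,1,4} (no change)

Fixpoint:
  val[0] = {0}
  val[1] = {0,1,4}
  val[2] = {0,1,2,4}
  val[3] = {0}

{0,1,2,4}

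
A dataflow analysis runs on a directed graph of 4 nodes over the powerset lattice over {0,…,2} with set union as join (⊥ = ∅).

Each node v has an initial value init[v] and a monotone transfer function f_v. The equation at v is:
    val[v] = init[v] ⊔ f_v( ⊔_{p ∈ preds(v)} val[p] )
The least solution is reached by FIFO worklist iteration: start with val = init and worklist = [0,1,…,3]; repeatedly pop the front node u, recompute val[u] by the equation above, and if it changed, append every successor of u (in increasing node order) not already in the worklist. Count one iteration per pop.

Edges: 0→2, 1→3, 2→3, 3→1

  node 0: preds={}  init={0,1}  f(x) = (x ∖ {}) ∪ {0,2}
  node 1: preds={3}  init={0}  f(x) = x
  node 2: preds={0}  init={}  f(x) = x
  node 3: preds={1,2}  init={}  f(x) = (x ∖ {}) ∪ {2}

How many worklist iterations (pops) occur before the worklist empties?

Trace (6 dequeues):
  [1] u=0 | in {} | out {0,1,2} | prev {0,1} | push {}
  [2] u=1 | in {} | out {0} | ==
  [3] u=2 | in {0,1,2} | out {0,1,2} | prev {} | push {}
  [4] u=3 | in {0,1,2} | out {0,1,2} | prev {} | push {1}
  [5] u=1 | in {0,1,2} | out {0,1,2} | prev {0} | push {3}
  [6] u=3 | in {0,1,2} | out {0,1,2} | ==

Converged values:
  [0] {0,1,2}
  [1] {0,1,2}
  [2] {0,1,2}
  [3] {0,1,2}

6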